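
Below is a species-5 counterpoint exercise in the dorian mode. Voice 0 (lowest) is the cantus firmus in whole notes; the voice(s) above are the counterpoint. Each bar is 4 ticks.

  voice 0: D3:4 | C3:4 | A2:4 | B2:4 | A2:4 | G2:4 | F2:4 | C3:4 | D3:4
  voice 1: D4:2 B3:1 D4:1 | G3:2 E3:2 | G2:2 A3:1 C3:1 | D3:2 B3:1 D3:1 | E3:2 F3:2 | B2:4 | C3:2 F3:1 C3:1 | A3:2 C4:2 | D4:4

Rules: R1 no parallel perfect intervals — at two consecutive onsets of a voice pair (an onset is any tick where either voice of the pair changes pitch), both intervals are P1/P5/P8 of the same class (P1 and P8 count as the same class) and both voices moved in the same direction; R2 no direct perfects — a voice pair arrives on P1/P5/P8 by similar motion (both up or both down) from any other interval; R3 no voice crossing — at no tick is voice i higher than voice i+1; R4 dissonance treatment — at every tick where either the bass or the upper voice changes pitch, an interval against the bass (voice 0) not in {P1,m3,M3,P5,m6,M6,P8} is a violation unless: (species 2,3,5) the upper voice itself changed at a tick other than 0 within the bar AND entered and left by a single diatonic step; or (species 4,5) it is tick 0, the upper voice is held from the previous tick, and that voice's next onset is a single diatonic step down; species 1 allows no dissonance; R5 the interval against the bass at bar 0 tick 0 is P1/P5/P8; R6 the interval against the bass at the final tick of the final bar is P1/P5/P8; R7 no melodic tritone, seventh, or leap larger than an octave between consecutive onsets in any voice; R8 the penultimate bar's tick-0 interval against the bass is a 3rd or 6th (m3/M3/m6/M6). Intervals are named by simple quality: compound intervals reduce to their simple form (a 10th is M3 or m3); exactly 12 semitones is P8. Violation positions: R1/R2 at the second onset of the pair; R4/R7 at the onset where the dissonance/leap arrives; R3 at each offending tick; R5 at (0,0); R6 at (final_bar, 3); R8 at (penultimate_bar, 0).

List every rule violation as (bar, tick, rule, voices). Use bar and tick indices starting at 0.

bar 0: v0=D3 v1=D4 downbeat P8
bar 1: v0=C3 v1=G3 downbeat P5
bar 2: v0=A2 v1=G2 downbeat M2
bar 3: v0=B2 v1=D3 downbeat m3
bar 4: v0=A2 v1=E3 downbeat P5
bar 5: v0=G2 v1=B2 downbeat M3
bar 6: v0=F2 v1=C3 downbeat P5
bar 7: v0=C3 v1=A3 downbeat M6
bar 8: v0=D3 v1=D4 downbeat P8
  -> R2 @ bar 1 tick 0 v(0, 1): D3/D4 P8 -> C3/G3 P5 similar
  -> R3 @ bar 2 tick 0 v(0, 1): A2 above G2
  -> R4 @ bar 2 tick 0 v(0, 1): A2/G2 M2 untreated
  -> R3 @ bar 2 tick 1 v(0, 1): A2 above G2
  -> R7 @ bar 2 tick 2 v(1,): G2->A3 leap 14st
  -> R7 @ bar 5 tick 0 v(1,): F3->B2 leap 6st
  -> R1 @ bar 8 tick 0 v(0, 1): C3/C4 P8 -> D3/D4 P8 similar

(1, 0, R2, (0, 1))
(2, 0, R3, (0, 1))
(2, 0, R4, (0, 1))
(2, 1, R3, (0, 1))
(2, 2, R7, (1,))
(5, 0, R7, (1,))
(8, 0, R1, (0, 1))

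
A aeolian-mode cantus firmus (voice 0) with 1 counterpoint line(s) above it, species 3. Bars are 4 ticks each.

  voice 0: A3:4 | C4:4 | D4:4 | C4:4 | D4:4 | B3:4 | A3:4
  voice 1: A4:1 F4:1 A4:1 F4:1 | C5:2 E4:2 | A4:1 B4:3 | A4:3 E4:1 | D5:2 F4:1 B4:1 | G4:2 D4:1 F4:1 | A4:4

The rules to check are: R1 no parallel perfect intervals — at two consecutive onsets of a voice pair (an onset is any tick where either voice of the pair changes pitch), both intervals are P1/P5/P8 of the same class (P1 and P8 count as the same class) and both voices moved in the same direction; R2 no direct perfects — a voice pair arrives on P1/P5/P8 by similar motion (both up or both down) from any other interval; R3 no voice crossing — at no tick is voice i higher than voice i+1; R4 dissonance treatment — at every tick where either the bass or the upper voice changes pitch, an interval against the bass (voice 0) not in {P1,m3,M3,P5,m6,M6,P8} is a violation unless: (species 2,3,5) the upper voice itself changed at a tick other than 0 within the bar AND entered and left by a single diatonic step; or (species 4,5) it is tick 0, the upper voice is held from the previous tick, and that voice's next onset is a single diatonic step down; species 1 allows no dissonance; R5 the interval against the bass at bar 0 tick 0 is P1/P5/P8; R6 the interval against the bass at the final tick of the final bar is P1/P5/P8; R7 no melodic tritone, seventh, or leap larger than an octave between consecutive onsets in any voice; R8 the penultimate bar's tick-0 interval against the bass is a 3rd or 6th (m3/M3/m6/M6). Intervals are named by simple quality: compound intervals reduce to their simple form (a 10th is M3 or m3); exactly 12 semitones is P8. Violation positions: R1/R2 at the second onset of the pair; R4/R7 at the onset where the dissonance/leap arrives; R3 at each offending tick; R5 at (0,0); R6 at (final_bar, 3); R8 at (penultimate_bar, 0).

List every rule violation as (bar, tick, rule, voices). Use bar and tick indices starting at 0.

bar 0: v0=A3 v1=A4 downbeat P8
bar 1: v0=C4 v1=C5 downbeat P8
bar 2: v0=D4 v1=A4 downbeat P5
bar 3: v0=C4 v1=A4 downbeat M6
bar 4: v0=D4 v1=D5 downbeat P8
bar 5: v0=B3 v1=G4 downbeat m6
bar 6: v0=A3 v1=A4 downbeat P8
  -> R2 @ bar 1 tick 0 v(0, 1): A3/F4 m6 -> C4/C5 P8 similar
  -> R2 @ bar 2 tick 0 v(0, 1): C4/E4 M3 -> D4/A4 P5 similar
  -> R2 @ bar 4 tick 0 v(0, 1): C4/E4 M3 -> D4/D5 P8 similar
  -> R7 @ bar 4 tick 0 v(1,): E4->D5 leap 10st
  -> R7 @ bar 4 tick 3 v(1,): F4->B4 leap 6st
  -> R4 @ bar 5 tick 3 v(0, 1): B3/F4 TT untreated

(1, 0, R2, (0, 1))
(2, 0, R2, (0, 1))
(4, 0, R2, (0, 1))
(4, 0, R7, (1,))
(4, 3, R7, (1,))
(5, 3, R4, (0, 1))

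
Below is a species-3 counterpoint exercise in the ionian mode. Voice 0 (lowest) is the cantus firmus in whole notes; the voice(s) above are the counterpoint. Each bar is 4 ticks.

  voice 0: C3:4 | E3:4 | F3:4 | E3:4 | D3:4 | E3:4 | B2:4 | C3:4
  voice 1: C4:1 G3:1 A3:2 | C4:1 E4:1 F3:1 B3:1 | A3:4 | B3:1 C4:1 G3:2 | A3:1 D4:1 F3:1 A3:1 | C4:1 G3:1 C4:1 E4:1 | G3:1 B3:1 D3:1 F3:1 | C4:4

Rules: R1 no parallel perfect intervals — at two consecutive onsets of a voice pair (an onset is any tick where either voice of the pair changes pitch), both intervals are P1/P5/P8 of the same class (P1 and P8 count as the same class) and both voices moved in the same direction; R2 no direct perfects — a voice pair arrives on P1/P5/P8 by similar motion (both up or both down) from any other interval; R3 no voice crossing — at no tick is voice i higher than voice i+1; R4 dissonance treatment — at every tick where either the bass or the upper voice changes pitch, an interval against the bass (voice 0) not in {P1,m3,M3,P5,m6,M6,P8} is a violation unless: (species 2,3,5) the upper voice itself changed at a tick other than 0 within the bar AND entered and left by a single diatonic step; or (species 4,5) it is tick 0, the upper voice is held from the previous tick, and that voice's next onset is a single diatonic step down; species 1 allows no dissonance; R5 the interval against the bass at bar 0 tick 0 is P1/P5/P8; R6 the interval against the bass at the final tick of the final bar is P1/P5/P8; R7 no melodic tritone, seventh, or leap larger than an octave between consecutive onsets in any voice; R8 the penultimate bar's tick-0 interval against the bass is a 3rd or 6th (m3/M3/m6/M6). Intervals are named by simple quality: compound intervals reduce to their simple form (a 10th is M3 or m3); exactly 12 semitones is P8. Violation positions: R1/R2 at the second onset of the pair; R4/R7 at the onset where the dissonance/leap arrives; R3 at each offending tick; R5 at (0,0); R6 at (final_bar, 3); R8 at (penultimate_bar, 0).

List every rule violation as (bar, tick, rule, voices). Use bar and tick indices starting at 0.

bar 0: v0=C3 v1=C4 downbeat P8
bar 1: v0=E3 v1=C4 downbeat m6
bar 2: v0=F3 v1=A3 downbeat M3
bar 3: v0=E3 v1=B3 downbeat P5
bar 4: v0=D3 v1=A3 downbeat P5
bar 5: v0=E3 v1=C4 downbeat m6
bar 6: v0=B2 v1=G3 downbeat m6
bar 7: v0=C3 v1=C4 downbeat P8
  -> R4 @ bar 1 tick 2 v(0, 1): E3/F3 m2 untreated
  -> R7 @ bar 1 tick 2 v(1,): E4->F3 leap 11st
  -> R7 @ bar 1 tick 3 v(1,): F3->B3 leap 6st
  -> R4 @ bar 6 tick 3 v(0, 1): B2/F3 TT untreated
  -> R2 @ bar 7 tick 0 v(0, 1): B2/F3 TT -> C3/C4 P8 similar

(1, 2, R4, (0, 1))
(1, 2, R7, (1,))
(1, 3, R7, (1,))
(6, 3, R4, (0, 1))
(7, 0, R2, (0, 1))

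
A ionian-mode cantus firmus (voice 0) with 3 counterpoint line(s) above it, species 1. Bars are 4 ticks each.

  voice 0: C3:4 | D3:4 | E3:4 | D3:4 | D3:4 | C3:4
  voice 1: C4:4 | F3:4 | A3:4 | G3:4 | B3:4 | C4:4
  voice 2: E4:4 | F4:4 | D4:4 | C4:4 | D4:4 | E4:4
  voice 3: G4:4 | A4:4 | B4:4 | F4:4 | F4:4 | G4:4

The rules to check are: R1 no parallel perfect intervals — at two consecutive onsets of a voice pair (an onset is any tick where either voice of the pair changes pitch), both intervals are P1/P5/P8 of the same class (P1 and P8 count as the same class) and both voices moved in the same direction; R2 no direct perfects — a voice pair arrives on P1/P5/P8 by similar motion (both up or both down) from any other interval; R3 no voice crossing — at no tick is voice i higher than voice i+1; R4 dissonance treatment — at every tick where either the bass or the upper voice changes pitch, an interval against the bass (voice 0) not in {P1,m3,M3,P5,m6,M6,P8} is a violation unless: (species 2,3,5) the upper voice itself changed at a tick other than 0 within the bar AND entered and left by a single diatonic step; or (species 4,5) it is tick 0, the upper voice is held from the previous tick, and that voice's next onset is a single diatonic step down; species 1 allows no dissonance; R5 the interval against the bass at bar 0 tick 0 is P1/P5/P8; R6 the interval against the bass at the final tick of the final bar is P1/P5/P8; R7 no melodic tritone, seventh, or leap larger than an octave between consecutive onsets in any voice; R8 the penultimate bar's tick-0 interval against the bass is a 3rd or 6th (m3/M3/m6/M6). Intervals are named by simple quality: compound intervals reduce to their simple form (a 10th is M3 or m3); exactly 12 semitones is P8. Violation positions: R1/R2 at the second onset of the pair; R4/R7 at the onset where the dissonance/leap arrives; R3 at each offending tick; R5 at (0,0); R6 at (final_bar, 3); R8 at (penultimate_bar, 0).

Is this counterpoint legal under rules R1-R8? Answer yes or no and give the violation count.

No (11 violations)

bar 0: v0=C3 v1=C4 v2=E4 v3=G4 (P5)
bar 1: v0=D3 v1=F3 v2=F4 v3=A4 (P5)
bar 2: v0=E3 v1=A3 v2=D4 v3=B4 (P5)
bar 3: v0=D3 v1=G3 v2=C4 v3=F4 (m3)
bar 4: v0=D3 v1=B3 v2=D4 v3=F4 (m3)
bar 5: v0=C3 v1=C4 v2=E4 v3=G4 (P5)
  R5 @ bar0.0: opens on M3
  R1 @ bar1.0: C3/G4 P5 -> D3/A4 P5 similar
  R1 @ bar2.0: D3/A4 P5 -> E3/B4 P5 similar
  R4 @ bar2.0: E3/A3 P4 untreated
  R4 @ bar2.0: E3/D4 m7 untreated
  R4 @ bar3.0: D3/G3 P4 untreated
  R4 @ bar3.0: D3/C4 m7 untreated
  R7 @ bar3.0: B4->F4 leap 6st
  R8 @ bar4.0: penult P8 not 3rd/6th
  R2 @ bar5.0: B3/F4 TT -> C4/G4 P5 similar
  R6 @ bar5.3: closes on M3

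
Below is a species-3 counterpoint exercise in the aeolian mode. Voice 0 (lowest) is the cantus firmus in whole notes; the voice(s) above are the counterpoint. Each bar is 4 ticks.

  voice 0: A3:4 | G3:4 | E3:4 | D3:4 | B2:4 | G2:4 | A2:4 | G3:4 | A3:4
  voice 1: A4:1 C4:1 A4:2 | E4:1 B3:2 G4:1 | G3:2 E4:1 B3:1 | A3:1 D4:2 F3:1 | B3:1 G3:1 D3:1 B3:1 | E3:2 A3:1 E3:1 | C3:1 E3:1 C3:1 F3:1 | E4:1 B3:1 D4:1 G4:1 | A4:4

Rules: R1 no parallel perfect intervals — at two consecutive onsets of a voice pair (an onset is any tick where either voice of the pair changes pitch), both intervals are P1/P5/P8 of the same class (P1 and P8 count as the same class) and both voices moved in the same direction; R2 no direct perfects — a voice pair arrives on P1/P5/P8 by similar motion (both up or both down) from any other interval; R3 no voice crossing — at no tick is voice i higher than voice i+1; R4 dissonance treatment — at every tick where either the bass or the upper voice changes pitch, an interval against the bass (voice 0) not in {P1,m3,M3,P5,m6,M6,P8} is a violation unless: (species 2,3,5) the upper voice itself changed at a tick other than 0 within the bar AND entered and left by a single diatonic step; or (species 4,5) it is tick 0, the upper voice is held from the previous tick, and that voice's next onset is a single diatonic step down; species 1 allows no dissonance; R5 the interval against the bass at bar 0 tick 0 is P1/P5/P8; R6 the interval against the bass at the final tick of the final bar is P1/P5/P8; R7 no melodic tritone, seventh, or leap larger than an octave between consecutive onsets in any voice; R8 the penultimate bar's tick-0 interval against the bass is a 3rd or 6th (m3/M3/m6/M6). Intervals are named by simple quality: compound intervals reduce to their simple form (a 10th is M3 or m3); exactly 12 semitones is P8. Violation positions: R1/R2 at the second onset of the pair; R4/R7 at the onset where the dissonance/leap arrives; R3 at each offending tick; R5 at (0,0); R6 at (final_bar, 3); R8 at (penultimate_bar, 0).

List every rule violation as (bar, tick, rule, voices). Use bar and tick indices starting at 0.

(3, 0, R1, (0, 1))
(4, 0, R7, (1,))
(5, 2, R4, (0, 1))
(7, 0, R7, (0,))
(7, 0, R7, (1,))
(8, 0, R1, (0, 1))

bar 0: v0=A3 v1=A4 downbeat P8
bar 1: v0=G3 v1=E4 downbeat M6
bar 2: v0=E3 v1=G3 downbeat m3
bar 3: v0=D3 v1=A3 downbeat P5
bar 4: v0=B2 v1=B3 downbeat P8
bar 5: v0=G2 v1=E3 downbeat M6
bar 6: v0=A2 v1=C3 downbeat m3
bar 7: v0=G3 v1=E4 downbeat M6
bar 8: v0=A3 v1=A4 downbeat P8
  -> R1 @ bar 3 tick 0 v(0, 1): E3/B3 P5 -> D3/A3 P5 similar
  -> R7 @ bar 4 tick 0 v(1,): F3->B3 leap 6st
  -> R4 @ bar 5 tick 2 v(0, 1): G2/A3 M2 untreated
  -> R7 @ bar 7 tick 0 v(0,): A2->G3 leap 10st
  -> R7 @ bar 7 tick 0 v(1,): F3->E4 leap 11st
  -> R1 @ bar 8 tick 0 v(0, 1): G3/G4 P8 -> A3/A4 P8 similar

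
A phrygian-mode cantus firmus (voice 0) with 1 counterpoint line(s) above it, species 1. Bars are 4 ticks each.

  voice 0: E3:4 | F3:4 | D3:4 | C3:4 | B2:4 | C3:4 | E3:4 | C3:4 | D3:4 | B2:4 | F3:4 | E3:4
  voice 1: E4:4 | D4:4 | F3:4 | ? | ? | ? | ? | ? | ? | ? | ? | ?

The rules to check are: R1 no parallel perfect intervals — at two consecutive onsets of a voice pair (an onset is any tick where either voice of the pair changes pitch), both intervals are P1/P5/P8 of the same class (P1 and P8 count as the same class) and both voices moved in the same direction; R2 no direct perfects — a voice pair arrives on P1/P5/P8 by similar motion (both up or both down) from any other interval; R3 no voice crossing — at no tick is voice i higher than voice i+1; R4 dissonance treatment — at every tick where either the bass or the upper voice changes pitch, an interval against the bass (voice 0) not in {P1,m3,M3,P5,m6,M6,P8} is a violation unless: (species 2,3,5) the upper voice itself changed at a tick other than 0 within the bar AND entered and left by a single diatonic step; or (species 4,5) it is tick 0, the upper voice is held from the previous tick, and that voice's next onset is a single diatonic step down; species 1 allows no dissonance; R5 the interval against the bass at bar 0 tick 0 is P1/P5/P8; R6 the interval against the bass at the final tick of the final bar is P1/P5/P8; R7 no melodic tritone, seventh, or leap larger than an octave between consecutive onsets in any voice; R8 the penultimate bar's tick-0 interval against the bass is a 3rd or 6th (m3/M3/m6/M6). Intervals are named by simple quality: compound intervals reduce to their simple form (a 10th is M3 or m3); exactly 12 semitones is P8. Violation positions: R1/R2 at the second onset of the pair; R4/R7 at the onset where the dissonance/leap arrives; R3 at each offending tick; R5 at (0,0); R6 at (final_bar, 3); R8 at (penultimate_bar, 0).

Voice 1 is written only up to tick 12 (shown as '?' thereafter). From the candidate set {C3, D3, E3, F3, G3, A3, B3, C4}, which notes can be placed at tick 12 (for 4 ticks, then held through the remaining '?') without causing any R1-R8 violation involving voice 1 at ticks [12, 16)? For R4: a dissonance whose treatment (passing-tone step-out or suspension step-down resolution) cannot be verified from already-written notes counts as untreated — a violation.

C3: violates R2
D3: violates R4
E3: legal
F3: violates R4
G3: legal
A3: legal
B3: violates R4,R7
C4: legal

{A3, C4, E3, G3}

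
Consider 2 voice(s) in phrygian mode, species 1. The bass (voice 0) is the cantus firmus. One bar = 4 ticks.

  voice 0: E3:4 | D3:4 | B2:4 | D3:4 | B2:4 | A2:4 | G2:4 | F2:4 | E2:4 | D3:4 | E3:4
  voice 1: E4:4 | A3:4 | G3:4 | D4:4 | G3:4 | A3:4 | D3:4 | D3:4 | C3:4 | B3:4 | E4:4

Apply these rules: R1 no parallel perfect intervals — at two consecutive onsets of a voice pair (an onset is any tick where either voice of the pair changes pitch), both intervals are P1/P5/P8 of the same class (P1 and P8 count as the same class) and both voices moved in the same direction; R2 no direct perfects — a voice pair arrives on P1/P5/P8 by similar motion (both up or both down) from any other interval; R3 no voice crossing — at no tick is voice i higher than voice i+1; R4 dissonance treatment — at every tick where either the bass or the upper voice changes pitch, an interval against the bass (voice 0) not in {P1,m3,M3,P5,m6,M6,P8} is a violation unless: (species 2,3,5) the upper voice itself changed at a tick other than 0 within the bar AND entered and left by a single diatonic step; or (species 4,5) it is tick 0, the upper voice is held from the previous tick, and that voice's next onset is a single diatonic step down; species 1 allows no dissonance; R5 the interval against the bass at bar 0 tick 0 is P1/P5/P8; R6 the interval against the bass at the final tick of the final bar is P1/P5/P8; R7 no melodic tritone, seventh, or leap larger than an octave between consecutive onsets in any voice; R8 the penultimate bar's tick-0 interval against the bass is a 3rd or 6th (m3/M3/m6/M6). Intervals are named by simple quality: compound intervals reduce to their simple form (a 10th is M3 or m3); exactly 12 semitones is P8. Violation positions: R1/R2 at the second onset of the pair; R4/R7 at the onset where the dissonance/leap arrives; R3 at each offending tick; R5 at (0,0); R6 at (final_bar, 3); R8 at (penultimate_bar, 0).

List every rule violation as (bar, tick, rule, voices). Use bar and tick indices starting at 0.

bar 0: v0=E3 v1=E4 downbeat P8
bar 1: v0=D3 v1=A3 downbeat P5
bar 2: v0=B2 v1=G3 downbeat m6
bar 3: v0=D3 v1=D4 downbeat P8
bar 4: v0=B2 v1=G3 downbeat m6
bar 5: v0=A2 v1=A3 downbeat P8
bar 6: v0=G2 v1=D3 downbeat P5
bar 7: v0=F2 v1=D3 downbeat M6
bar 8: v0=E2 v1=C3 downbeat m6
bar 9: v0=D3 v1=B3 downbeat M6
bar 10: v0=E3 v1=E4 downbeat P8
  -> R2 @ bar 1 tick 0 v(0, 1): E3/E4 P8 -> D3/A3 P5 similar
  -> R2 @ bar 3 tick 0 v(0, 1): B2/G3 m6 -> D3/D4 P8 similar
  -> R2 @ bar 6 tick 0 v(0, 1): A2/A3 P8 -> G2/D3 P5 similar
  -> R7 @ bar 9 tick 0 v(0,): E2->D3 leap 10st
  -> R7 @ bar 9 tick 0 v(1,): C3->B3 leap 11st
  -> R2 @ bar 10 tick 0 v(0, 1): D3/B3 M6 -> E3/E4 P8 similar

(1, 0, R2, (0, 1))
(3, 0, R2, (0, 1))
(6, 0, R2, (0, 1))
(9, 0, R7, (0,))
(9, 0, R7, (1,))
(10, 0, R2, (0, 1))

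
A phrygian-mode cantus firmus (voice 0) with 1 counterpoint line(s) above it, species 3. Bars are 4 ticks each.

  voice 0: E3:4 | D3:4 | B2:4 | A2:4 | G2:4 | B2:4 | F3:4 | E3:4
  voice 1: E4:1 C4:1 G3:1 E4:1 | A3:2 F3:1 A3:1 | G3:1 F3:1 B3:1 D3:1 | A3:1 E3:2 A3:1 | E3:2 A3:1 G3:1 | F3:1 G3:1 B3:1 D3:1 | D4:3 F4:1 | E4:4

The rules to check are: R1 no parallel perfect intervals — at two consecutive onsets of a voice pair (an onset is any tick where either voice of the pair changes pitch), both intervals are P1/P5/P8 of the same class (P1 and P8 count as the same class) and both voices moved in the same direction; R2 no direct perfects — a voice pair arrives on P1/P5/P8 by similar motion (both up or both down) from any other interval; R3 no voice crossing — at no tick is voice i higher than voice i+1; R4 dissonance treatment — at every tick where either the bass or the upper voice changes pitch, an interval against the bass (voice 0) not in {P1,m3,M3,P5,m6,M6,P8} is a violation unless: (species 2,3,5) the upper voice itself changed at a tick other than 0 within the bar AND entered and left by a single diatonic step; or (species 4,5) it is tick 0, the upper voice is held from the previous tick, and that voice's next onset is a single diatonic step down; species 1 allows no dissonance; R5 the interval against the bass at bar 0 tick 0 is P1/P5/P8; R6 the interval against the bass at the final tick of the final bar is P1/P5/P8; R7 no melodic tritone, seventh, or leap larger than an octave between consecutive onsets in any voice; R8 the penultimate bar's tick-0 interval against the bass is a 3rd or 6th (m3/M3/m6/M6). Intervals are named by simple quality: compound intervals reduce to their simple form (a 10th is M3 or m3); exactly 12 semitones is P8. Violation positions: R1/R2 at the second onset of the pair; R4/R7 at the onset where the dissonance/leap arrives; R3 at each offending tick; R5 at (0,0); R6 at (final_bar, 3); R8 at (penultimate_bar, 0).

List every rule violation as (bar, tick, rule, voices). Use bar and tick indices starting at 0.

(1, 0, R2, (0, 1))
(2, 1, R4, (0, 1))
(2, 2, R7, (1,))
(4, 2, R4, (0, 1))
(5, 0, R4, (0, 1))
(6, 0, R7, (0,))
(7, 0, R1, (0, 1))

bar 0: v0=E3 v1=E4 downbeat P8
bar 1: v0=D3 v1=A3 downbeat P5
bar 2: v0=B2 v1=G3 downbeat m6
bar 3: v0=A2 v1=A3 downbeat P8
bar 4: v0=G2 v1=E3 downbeat M6
bar 5: v0=B2 v1=F3 downbeat TT
bar 6: v0=F3 v1=D4 downbeat M6
bar 7: v0=E3 v1=E4 downbeat P8
  -> R2 @ bar 1 tick 0 v(0, 1): E3/E4 P8 -> D3/A3 P5 similar
  -> R4 @ bar 2 tick 1 v(0, 1): B2/F3 TT untreated
  -> R7 @ bar 2 tick 2 v(1,): F3->B3 leap 6st
  -> R4 @ bar 4 tick 2 v(0, 1): G2/A3 M2 untreated
  -> R4 @ bar 5 tick 0 v(0, 1): B2/F3 TT untreated
  -> R7 @ bar 6 tick 0 v(0,): B2->F3 leap 6st
  -> R1 @ bar 7 tick 0 v(0, 1): F3/F4 P8 -> E3/E4 P8 similar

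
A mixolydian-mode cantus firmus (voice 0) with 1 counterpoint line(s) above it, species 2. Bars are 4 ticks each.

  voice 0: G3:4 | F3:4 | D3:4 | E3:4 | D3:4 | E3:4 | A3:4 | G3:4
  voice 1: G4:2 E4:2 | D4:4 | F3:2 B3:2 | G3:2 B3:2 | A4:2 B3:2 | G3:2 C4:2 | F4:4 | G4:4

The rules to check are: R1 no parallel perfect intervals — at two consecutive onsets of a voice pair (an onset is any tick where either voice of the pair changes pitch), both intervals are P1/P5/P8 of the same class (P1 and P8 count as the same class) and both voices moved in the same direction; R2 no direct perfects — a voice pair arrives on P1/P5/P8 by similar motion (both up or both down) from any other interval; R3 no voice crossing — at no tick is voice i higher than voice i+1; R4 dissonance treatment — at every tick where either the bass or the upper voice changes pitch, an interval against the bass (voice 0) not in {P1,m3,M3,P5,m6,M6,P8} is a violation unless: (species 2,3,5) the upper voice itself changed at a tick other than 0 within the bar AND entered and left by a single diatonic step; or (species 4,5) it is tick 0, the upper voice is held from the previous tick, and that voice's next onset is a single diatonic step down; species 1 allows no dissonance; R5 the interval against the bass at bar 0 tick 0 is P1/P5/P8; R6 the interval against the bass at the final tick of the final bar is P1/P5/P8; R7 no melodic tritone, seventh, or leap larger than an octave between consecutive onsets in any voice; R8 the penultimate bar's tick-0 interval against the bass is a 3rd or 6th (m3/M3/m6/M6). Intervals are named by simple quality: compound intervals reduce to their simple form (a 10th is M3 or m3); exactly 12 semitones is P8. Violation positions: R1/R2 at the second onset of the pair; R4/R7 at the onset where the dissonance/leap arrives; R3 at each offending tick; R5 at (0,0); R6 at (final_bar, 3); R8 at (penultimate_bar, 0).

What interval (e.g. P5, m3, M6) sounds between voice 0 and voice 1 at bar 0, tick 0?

P8

voice 0=G3 voice 1=G4 -> P8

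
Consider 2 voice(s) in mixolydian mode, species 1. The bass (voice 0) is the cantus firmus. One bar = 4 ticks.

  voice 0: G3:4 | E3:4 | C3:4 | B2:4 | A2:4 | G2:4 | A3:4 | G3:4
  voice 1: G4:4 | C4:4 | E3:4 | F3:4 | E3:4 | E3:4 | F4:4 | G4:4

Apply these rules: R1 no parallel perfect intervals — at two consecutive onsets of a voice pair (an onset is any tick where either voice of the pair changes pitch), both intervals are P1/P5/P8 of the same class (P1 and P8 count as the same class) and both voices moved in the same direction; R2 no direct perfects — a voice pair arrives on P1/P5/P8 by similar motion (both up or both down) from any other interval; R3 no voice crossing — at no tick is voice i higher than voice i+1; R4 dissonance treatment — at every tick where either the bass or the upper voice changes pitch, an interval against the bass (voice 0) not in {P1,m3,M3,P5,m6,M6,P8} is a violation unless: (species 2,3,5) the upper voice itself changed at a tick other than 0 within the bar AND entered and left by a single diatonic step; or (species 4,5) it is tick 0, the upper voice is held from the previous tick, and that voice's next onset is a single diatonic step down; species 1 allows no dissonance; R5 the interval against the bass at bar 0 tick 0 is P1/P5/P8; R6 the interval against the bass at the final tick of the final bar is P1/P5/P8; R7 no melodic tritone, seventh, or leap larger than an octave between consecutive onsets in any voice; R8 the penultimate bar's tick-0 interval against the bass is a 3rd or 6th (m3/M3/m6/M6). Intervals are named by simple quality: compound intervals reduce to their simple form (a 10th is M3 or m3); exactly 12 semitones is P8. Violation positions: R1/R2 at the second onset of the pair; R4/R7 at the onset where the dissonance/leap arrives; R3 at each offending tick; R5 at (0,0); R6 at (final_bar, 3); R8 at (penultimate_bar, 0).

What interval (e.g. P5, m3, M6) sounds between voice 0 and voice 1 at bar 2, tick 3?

M3

voice 0=C3 voice 1=E3 -> M3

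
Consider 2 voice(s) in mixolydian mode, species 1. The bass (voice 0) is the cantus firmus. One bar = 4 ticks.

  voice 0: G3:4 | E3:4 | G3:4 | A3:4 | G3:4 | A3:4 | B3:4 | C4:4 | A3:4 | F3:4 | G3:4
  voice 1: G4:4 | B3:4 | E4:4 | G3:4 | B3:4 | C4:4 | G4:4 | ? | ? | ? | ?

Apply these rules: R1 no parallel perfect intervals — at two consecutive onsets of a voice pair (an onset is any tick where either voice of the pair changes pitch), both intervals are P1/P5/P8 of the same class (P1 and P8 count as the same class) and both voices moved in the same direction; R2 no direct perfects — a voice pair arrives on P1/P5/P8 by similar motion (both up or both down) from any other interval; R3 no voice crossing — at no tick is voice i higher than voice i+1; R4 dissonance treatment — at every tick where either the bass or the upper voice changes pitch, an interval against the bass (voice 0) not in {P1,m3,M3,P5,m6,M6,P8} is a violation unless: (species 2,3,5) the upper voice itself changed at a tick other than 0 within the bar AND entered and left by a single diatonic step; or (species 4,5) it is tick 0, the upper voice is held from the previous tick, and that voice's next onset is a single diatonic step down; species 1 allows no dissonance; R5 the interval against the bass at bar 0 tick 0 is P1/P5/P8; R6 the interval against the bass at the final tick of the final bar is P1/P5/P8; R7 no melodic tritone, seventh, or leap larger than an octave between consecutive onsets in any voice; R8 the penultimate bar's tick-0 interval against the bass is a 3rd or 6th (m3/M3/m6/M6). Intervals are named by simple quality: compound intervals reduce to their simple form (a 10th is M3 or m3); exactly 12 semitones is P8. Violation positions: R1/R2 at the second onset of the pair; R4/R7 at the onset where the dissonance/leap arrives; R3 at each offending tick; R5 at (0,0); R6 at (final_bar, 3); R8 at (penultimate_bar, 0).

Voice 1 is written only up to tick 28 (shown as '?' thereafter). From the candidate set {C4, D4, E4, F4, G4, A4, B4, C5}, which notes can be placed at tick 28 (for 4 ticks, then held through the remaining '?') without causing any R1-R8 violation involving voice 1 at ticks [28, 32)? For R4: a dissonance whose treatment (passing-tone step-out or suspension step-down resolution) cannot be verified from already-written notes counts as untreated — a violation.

C4: legal
D4: violates R4
E4: legal
F4: violates R4
G4: legal
A4: legal
B4: violates R4
C5: violates R2

{A4, C4, E4, G4}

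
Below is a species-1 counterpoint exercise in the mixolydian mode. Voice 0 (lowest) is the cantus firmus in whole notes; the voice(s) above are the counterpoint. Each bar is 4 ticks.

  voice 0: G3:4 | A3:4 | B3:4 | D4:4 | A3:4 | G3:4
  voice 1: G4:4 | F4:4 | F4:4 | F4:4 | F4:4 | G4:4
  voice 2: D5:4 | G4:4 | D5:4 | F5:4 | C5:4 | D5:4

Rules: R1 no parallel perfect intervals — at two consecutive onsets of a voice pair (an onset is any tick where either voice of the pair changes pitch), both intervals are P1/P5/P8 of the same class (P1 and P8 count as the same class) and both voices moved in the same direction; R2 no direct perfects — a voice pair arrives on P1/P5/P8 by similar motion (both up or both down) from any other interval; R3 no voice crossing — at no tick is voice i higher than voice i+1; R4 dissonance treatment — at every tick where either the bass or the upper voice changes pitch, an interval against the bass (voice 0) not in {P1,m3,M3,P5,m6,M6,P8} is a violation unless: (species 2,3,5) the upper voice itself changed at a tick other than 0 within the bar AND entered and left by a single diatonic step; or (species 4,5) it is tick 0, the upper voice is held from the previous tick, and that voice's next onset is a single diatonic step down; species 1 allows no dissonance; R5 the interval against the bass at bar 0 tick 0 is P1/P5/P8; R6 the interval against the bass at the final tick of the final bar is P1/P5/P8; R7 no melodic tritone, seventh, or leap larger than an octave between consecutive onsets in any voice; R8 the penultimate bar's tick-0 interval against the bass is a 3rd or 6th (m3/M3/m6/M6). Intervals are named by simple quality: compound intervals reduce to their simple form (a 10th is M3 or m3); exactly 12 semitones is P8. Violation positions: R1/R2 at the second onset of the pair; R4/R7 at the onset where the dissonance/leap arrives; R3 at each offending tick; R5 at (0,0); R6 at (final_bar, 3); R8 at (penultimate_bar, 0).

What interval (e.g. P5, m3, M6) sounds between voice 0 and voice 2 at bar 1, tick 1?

voice 0=A3 voice 2=G4 -> m7

m7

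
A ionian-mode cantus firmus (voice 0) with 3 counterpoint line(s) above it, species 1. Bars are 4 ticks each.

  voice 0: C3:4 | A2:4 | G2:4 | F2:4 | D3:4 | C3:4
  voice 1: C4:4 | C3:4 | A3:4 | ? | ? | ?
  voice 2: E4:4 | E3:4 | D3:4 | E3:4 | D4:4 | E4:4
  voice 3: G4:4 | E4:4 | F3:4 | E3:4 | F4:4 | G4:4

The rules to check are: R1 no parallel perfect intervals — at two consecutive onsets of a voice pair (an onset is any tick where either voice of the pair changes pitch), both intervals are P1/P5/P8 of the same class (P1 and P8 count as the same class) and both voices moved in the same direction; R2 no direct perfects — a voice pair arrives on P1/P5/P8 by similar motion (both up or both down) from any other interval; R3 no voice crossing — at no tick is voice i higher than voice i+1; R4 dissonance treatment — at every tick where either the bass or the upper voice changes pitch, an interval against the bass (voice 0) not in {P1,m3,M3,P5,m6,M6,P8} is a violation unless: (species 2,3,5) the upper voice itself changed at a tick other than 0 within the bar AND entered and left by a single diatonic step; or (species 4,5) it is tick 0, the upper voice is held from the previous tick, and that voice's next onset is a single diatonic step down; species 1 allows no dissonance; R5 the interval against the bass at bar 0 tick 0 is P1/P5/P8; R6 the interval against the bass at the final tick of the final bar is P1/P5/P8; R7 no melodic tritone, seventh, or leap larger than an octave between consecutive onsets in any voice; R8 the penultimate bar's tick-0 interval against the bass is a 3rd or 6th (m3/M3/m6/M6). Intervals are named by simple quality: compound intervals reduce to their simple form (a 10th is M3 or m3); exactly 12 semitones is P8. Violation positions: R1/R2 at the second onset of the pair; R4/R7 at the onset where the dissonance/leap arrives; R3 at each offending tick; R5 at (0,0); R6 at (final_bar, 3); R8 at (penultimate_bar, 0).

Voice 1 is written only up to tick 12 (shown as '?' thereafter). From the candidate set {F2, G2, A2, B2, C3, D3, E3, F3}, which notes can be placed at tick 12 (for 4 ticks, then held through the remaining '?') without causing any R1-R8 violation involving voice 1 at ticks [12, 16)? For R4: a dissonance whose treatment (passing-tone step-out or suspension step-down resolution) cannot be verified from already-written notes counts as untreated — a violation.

{D3}

F2: violates R2,R7
G2: violates R4,R7
A2: violates R2
B2: violates R4,R7
C3: violates R2
D3: legal
E3: violates R2,R4
F3: violates R2,R3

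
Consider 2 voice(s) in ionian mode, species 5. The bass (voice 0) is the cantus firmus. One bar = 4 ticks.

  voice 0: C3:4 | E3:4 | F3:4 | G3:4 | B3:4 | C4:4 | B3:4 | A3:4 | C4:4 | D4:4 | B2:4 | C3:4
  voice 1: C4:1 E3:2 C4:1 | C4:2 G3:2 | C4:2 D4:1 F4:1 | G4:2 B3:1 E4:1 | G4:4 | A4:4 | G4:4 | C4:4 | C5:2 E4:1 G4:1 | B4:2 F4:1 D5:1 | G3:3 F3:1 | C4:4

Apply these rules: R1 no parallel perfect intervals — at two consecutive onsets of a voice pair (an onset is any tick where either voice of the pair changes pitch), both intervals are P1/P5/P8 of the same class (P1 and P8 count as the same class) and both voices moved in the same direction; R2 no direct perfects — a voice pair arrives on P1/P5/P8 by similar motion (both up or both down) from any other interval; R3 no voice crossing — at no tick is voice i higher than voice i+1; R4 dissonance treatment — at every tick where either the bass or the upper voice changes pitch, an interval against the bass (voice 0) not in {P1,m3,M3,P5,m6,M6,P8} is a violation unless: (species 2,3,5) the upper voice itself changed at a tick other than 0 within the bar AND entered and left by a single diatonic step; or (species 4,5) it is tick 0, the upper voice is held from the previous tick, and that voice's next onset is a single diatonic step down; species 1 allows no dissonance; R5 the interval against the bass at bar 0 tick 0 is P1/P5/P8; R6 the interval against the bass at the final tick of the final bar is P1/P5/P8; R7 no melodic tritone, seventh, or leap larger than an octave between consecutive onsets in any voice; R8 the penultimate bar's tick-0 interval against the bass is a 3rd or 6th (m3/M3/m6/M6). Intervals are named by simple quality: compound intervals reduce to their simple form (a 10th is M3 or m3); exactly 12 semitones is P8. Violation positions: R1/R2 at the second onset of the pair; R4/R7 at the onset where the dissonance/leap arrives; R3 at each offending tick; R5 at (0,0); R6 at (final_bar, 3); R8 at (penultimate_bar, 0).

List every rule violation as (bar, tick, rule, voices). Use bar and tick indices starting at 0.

bar 0: v0=C3 v1=C4 downbeat P8
bar 1: v0=E3 v1=C4 downbeat m6
bar 2: v0=F3 v1=C4 downbeat P5
bar 3: v0=G3 v1=G4 downbeat P8
bar 4: v0=B3 v1=G4 downbeat m6
bar 5: v0=C4 v1=A4 downbeat M6
bar 6: v0=B3 v1=G4 downbeat m6
bar 7: v0=A3 v1=C4 downbeat m3
bar 8: v0=C4 v1=C5 downbeat P8
bar 9: v0=D4 v1=B4 downbeat M6
bar 10: v0=B2 v1=G3 downbeat m6
bar 11: v0=C3 v1=C4 downbeat P8
  -> R2 @ bar 2 tick 0 v(0, 1): E3/G3 m3 -> F3/C4 P5 similar
  -> R1 @ bar 3 tick 0 v(0, 1): F3/F4 P8 -> G3/G4 P8 similar
  -> R2 @ bar 8 tick 0 v(0, 1): A3/C4 m3 -> C4/C5 P8 similar
  -> R7 @ bar 9 tick 2 v(1,): B4->F4 leap 6st
  -> R7 @ bar 10 tick 0 v(0,): D4->B2 leap 15st
  -> R7 @ bar 10 tick 0 v(1,): D5->G3 leap 19st
  -> R4 @ bar 10 tick 3 v(0, 1): B2/F3 TT untreated
  -> R2 @ bar 11 tick 0 v(0, 1): B2/F3 TT -> C3/C4 P8 similar

(2, 0, R2, (0, 1))
(3, 0, R1, (0, 1))
(8, 0, R2, (0, 1))
(9, 2, R7, (1,))
(10, 0, R7, (0,))
(10, 0, R7, (1,))
(10, 3, R4, (0, 1))
(11, 0, R2, (0, 1))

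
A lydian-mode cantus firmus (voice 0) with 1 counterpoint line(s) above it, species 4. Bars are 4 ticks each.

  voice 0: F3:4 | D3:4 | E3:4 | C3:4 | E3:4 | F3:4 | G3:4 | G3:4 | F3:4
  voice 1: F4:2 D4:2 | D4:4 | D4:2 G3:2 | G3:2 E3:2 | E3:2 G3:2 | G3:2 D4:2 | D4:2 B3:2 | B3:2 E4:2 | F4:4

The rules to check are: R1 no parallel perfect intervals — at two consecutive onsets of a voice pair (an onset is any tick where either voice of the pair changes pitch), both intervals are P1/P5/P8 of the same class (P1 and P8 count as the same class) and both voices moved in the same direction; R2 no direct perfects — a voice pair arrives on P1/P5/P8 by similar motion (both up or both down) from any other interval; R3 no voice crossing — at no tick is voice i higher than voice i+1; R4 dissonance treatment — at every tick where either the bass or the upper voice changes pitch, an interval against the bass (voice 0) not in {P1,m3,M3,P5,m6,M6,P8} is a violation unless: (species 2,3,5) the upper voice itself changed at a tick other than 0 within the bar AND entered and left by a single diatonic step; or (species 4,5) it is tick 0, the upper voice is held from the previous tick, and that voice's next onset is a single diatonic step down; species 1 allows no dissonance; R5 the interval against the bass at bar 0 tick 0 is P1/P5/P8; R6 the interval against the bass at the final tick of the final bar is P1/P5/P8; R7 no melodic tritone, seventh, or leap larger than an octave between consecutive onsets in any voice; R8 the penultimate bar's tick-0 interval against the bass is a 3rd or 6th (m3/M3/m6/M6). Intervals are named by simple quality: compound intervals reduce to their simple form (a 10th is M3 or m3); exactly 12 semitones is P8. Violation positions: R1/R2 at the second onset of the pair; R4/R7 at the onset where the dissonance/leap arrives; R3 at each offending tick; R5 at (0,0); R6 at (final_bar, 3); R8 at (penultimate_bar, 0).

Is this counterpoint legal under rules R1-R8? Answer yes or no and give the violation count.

No (2 violations)

bar 0: v0=F3 v1=F4 (P8)
bar 1: v0=D3 v1=D4 (P8)
bar 2: v0=E3 v1=D4 (m7)
bar 3: v0=C3 v1=G3 (P5)
bar 4: v0=E3 v1=E3 (P1)
bar 5: v0=F3 v1=G3 (M2)
bar 6: v0=G3 v1=D4 (P5)
bar 7: v0=G3 v1=B3 (M3)
bar 8: v0=F3 v1=F4 (P8)
  R4 @ bar2.0: E3/D4 m7 untreated
  R4 @ bar5.0: F3/G3 M2 untreated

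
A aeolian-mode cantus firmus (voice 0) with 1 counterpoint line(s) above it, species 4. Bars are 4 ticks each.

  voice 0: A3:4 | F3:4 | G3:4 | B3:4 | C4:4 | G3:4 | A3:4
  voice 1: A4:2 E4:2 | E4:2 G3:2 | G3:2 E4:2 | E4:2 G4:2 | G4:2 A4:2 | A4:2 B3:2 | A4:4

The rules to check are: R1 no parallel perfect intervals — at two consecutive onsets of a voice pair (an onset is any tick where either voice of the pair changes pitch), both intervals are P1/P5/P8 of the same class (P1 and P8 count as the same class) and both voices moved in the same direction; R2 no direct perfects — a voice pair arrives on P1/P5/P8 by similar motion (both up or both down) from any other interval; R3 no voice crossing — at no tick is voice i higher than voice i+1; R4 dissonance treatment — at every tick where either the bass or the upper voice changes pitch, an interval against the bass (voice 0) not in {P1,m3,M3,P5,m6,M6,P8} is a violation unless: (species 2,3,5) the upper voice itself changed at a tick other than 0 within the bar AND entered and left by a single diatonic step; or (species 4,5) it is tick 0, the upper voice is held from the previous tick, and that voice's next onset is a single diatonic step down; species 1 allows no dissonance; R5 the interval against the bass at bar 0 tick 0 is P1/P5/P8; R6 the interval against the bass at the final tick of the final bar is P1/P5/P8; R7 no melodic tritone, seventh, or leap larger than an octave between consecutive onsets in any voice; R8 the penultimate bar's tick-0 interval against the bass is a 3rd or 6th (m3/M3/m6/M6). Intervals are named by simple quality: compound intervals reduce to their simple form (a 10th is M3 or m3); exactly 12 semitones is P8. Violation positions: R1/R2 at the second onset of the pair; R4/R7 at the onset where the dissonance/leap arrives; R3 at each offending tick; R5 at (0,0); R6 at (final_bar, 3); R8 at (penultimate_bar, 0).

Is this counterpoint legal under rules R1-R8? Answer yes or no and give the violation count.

No (8 violations)

bar 0: v0=A3 v1=A4 (P8)
bar 1: v0=F3 v1=E4 (M7)
bar 2: v0=G3 v1=G3 (P1)
bar 3: v0=B3 v1=E4 (P4)
bar 4: v0=C4 v1=G4 (P5)
bar 5: v0=G3 v1=A4 (M2)
bar 6: v0=A3 v1=A4 (P8)
  R4 @ bar1.0: F3/E4 M7 untreated
  R4 @ bar1.2: F3/G3 M2 untreated
  R4 @ bar3.0: B3/E4 P4 untreated
  R4 @ bar5.0: G3/A4 M2 untreated
  R8 @ bar5.0: penult M2 not 3rd/6th
  R7 @ bar5.2: A4->B3 leap 10st
  R2 @ bar6.0: G3/B3 M3 -> A3/A4 P8 similar
  R7 @ bar6.0: B3->A4 leap 10st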